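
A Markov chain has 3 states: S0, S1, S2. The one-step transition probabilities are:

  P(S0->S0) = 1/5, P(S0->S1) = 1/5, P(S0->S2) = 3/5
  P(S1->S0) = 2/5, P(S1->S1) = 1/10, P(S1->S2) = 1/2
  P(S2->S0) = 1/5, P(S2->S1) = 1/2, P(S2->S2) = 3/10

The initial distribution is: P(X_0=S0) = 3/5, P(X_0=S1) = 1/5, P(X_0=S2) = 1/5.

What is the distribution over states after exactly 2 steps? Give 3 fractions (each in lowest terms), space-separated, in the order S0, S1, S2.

Propagating the distribution step by step (d_{t+1} = d_t * P):
d_0 = (S0=3/5, S1=1/5, S2=1/5)
  d_1[S0] = 3/5*1/5 + 1/5*2/5 + 1/5*1/5 = 6/25
  d_1[S1] = 3/5*1/5 + 1/5*1/10 + 1/5*1/2 = 6/25
  d_1[S2] = 3/5*3/5 + 1/5*1/2 + 1/5*3/10 = 13/25
d_1 = (S0=6/25, S1=6/25, S2=13/25)
  d_2[S0] = 6/25*1/5 + 6/25*2/5 + 13/25*1/5 = 31/125
  d_2[S1] = 6/25*1/5 + 6/25*1/10 + 13/25*1/2 = 83/250
  d_2[S2] = 6/25*3/5 + 6/25*1/2 + 13/25*3/10 = 21/50
d_2 = (S0=31/125, S1=83/250, S2=21/50)

Answer: 31/125 83/250 21/50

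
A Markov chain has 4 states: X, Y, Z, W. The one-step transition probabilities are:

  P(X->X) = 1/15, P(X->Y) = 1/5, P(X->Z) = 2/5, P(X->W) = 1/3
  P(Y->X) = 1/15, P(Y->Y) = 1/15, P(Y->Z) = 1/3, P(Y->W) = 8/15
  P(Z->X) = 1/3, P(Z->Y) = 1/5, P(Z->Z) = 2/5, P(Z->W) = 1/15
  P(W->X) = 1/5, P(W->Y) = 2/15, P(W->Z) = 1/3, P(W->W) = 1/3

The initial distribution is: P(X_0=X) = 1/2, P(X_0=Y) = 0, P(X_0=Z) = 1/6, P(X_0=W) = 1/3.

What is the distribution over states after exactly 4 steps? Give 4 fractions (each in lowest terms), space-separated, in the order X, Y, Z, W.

Propagating the distribution step by step (d_{t+1} = d_t * P):
d_0 = (X=1/2, Y=0, Z=1/6, W=1/3)
  d_1[X] = 1/2*1/15 + 0*1/15 + 1/6*1/3 + 1/3*1/5 = 7/45
  d_1[Y] = 1/2*1/5 + 0*1/15 + 1/6*1/5 + 1/3*2/15 = 8/45
  d_1[Z] = 1/2*2/5 + 0*1/3 + 1/6*2/5 + 1/3*1/3 = 17/45
  d_1[W] = 1/2*1/3 + 0*8/15 + 1/6*1/15 + 1/3*1/3 = 13/45
d_1 = (X=7/45, Y=8/45, Z=17/45, W=13/45)
  d_2[X] = 7/45*1/15 + 8/45*1/15 + 17/45*1/3 + 13/45*1/5 = 139/675
  d_2[Y] = 7/45*1/5 + 8/45*1/15 + 17/45*1/5 + 13/45*2/15 = 106/675
  d_2[Z] = 7/45*2/5 + 8/45*1/3 + 17/45*2/5 + 13/45*1/3 = 83/225
  d_2[W] = 7/45*1/3 + 8/45*8/15 + 17/45*1/15 + 13/45*1/3 = 181/675
d_2 = (X=139/675, Y=106/675, Z=83/225, W=181/675)
  d_3[X] = 139/675*1/15 + 106/675*1/15 + 83/225*1/3 + 181/675*1/5 = 2033/10125
  d_3[Y] = 139/675*1/5 + 106/675*1/15 + 83/225*1/5 + 181/675*2/15 = 544/3375
  d_3[Z] = 139/675*2/5 + 106/675*1/3 + 83/225*2/5 + 181/675*1/3 = 3763/10125
  d_3[W] = 139/675*1/3 + 106/675*8/15 + 83/225*1/15 + 181/675*1/3 = 899/3375
d_3 = (X=2033/10125, Y=544/3375, Z=3763/10125, W=899/3375)
  d_4[X] = 2033/10125*1/15 + 544/3375*1/15 + 3763/10125*1/3 + 899/3375*1/5 = 30571/151875
  d_4[Y] = 2033/10125*1/5 + 544/3375*1/15 + 3763/10125*1/5 + 899/3375*2/15 = 8138/50625
  d_4[Z] = 2033/10125*2/5 + 544/3375*1/3 + 3763/10125*2/5 + 899/3375*1/3 = 6269/16875
  d_4[W] = 2033/10125*1/3 + 544/3375*8/15 + 3763/10125*1/15 + 899/3375*1/3 = 40469/151875
d_4 = (X=30571/151875, Y=8138/50625, Z=6269/16875, W=40469/151875)

Answer: 30571/151875 8138/50625 6269/16875 40469/151875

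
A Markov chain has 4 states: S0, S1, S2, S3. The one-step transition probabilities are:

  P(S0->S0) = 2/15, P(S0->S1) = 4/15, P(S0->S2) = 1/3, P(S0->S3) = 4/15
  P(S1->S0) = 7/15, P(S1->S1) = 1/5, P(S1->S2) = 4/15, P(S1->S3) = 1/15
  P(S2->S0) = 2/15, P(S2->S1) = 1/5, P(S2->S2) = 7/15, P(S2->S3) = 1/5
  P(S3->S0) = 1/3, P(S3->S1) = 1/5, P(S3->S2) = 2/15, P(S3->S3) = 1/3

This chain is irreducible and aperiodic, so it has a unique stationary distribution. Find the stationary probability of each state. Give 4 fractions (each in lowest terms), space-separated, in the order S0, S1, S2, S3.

Answer: 54/217 47/217 69/217 47/217

Derivation:
The stationary distribution satisfies pi = pi * P, i.e.:
  pi_S0 = 2/15*pi_S0 + 7/15*pi_S1 + 2/15*pi_S2 + 1/3*pi_S3
  pi_S1 = 4/15*pi_S0 + 1/5*pi_S1 + 1/5*pi_S2 + 1/5*pi_S3
  pi_S2 = 1/3*pi_S0 + 4/15*pi_S1 + 7/15*pi_S2 + 2/15*pi_S3
  pi_S3 = 4/15*pi_S0 + 1/15*pi_S1 + 1/5*pi_S2 + 1/3*pi_S3
with normalization: pi_S0 + pi_S1 + pi_S2 + pi_S3 = 1.

Using the first 3 balance equations plus normalization, the linear system A*pi = b is:
  [-13/15, 7/15, 2/15, 1/3] . pi = 0
  [4/15, -4/5, 1/5, 1/5] . pi = 0
  [1/3, 4/15, -8/15, 2/15] . pi = 0
  [1, 1, 1, 1] . pi = 1

Solving yields:
  pi_S0 = 54/217
  pi_S1 = 47/217
  pi_S2 = 69/217
  pi_S3 = 47/217

Verification (pi * P):
  54/217*2/15 + 47/217*7/15 + 69/217*2/15 + 47/217*1/3 = 54/217 = pi_S0  (ok)
  54/217*4/15 + 47/217*1/5 + 69/217*1/5 + 47/217*1/5 = 47/217 = pi_S1  (ok)
  54/217*1/3 + 47/217*4/15 + 69/217*7/15 + 47/217*2/15 = 69/217 = pi_S2  (ok)
  54/217*4/15 + 47/217*1/15 + 69/217*1/5 + 47/217*1/3 = 47/217 = pi_S3  (ok)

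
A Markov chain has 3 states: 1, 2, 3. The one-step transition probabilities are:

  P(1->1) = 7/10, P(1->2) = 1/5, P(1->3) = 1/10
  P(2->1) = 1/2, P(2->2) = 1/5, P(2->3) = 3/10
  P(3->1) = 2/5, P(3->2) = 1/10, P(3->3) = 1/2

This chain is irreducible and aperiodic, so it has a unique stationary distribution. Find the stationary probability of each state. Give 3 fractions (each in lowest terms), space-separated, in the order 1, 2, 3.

The stationary distribution satisfies pi = pi * P, i.e.:
  pi_1 = 7/10*pi_1 + 1/2*pi_2 + 2/5*pi_3
  pi_2 = 1/5*pi_1 + 1/5*pi_2 + 1/10*pi_3
  pi_3 = 1/10*pi_1 + 3/10*pi_2 + 1/2*pi_3
with normalization: pi_1 + pi_2 + pi_3 = 1.

Using the first 2 balance equations plus normalization, the linear system A*pi = b is:
  [-3/10, 1/2, 2/5] . pi = 0
  [1/5, -4/5, 1/10] . pi = 0
  [1, 1, 1] . pi = 1

Solving yields:
  pi_1 = 37/62
  pi_2 = 11/62
  pi_3 = 7/31

Verification (pi * P):
  37/62*7/10 + 11/62*1/2 + 7/31*2/5 = 37/62 = pi_1  (ok)
  37/62*1/5 + 11/62*1/5 + 7/31*1/10 = 11/62 = pi_2  (ok)
  37/62*1/10 + 11/62*3/10 + 7/31*1/2 = 7/31 = pi_3  (ok)

Answer: 37/62 11/62 7/31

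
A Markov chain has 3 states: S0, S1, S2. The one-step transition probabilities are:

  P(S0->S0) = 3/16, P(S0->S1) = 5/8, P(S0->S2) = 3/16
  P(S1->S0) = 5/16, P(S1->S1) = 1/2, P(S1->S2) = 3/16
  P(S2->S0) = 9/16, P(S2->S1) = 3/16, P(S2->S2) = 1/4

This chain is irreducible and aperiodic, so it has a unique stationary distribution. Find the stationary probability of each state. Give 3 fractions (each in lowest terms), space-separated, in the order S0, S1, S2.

Answer: 29/90 43/90 1/5

Derivation:
The stationary distribution satisfies pi = pi * P, i.e.:
  pi_S0 = 3/16*pi_S0 + 5/16*pi_S1 + 9/16*pi_S2
  pi_S1 = 5/8*pi_S0 + 1/2*pi_S1 + 3/16*pi_S2
  pi_S2 = 3/16*pi_S0 + 3/16*pi_S1 + 1/4*pi_S2
with normalization: pi_S0 + pi_S1 + pi_S2 = 1.

Using the first 2 balance equations plus normalization, the linear system A*pi = b is:
  [-13/16, 5/16, 9/16] . pi = 0
  [5/8, -1/2, 3/16] . pi = 0
  [1, 1, 1] . pi = 1

Solving yields:
  pi_S0 = 29/90
  pi_S1 = 43/90
  pi_S2 = 1/5

Verification (pi * P):
  29/90*3/16 + 43/90*5/16 + 1/5*9/16 = 29/90 = pi_S0  (ok)
  29/90*5/8 + 43/90*1/2 + 1/5*3/16 = 43/90 = pi_S1  (ok)
  29/90*3/16 + 43/90*3/16 + 1/5*1/4 = 1/5 = pi_S2  (ok)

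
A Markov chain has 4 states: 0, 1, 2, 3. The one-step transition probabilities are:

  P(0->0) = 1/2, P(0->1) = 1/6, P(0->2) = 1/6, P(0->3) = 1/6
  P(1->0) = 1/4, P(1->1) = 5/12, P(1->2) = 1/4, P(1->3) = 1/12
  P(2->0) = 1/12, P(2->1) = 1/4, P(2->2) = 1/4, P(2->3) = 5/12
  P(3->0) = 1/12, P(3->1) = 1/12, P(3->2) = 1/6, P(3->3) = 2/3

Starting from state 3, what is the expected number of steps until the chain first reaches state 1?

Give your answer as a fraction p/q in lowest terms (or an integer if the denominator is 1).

Let h_i = expected steps to first reach 1 from state i.
Boundary: h_1 = 0.
First-step equations for the other states:
  h_0 = 1 + 1/2*h_0 + 1/6*h_1 + 1/6*h_2 + 1/6*h_3
  h_2 = 1 + 1/12*h_0 + 1/4*h_1 + 1/4*h_2 + 5/12*h_3
  h_3 = 1 + 1/12*h_0 + 1/12*h_1 + 1/6*h_2 + 2/3*h_3

Substituting h_1 = 0 and rearranging gives the linear system (I - Q) h = 1:
  [1/2, -1/6, -1/6] . (h_0, h_2, h_3) = 1
  [-1/12, 3/4, -5/12] . (h_0, h_2, h_3) = 1
  [-1/12, -1/6, 1/3] . (h_0, h_2, h_3) = 1

Solving yields:
  h_0 = 198/29
  h_2 = 189/29
  h_3 = 231/29

Starting state is 3, so the expected hitting time is h_3 = 231/29.

Answer: 231/29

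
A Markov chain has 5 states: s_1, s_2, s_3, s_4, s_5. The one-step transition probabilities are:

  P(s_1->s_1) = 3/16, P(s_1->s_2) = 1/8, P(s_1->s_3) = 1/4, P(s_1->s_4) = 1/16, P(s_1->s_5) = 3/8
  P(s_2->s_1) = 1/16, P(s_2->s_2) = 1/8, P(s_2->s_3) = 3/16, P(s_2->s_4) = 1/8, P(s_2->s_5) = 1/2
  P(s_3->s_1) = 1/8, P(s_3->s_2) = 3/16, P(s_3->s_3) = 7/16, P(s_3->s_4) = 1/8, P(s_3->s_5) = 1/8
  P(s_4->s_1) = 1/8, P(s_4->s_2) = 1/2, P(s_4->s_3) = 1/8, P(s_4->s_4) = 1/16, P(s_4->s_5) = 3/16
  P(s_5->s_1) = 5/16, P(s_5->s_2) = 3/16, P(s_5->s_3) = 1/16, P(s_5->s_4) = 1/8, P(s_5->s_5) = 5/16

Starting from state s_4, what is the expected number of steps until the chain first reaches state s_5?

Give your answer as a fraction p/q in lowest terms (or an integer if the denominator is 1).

Answer: 3056/863

Derivation:
Let h_i = expected steps to first reach s_5 from state i.
Boundary: h_s_5 = 0.
First-step equations for the other states:
  h_s_1 = 1 + 3/16*h_s_1 + 1/8*h_s_2 + 1/4*h_s_3 + 1/16*h_s_4 + 3/8*h_s_5
  h_s_2 = 1 + 1/16*h_s_1 + 1/8*h_s_2 + 3/16*h_s_3 + 1/8*h_s_4 + 1/2*h_s_5
  h_s_3 = 1 + 1/8*h_s_1 + 3/16*h_s_2 + 7/16*h_s_3 + 1/8*h_s_4 + 1/8*h_s_5
  h_s_4 = 1 + 1/8*h_s_1 + 1/2*h_s_2 + 1/8*h_s_3 + 1/16*h_s_4 + 3/16*h_s_5

Substituting h_s_5 = 0 and rearranging gives the linear system (I - Q) h = 1:
  [13/16, -1/8, -1/4, -1/16] . (h_s_1, h_s_2, h_s_3, h_s_4) = 1
  [-1/16, 7/8, -3/16, -1/8] . (h_s_1, h_s_2, h_s_3, h_s_4) = 1
  [-1/8, -3/16, 9/16, -1/8] . (h_s_1, h_s_2, h_s_3, h_s_4) = 1
  [-1/8, -1/2, -1/8, 15/16] . (h_s_1, h_s_2, h_s_3, h_s_4) = 1

Solving yields:
  h_s_1 = 2784/863
  h_s_2 = 2400/863
  h_s_3 = 3632/863
  h_s_4 = 3056/863

Starting state is s_4, so the expected hitting time is h_s_4 = 3056/863.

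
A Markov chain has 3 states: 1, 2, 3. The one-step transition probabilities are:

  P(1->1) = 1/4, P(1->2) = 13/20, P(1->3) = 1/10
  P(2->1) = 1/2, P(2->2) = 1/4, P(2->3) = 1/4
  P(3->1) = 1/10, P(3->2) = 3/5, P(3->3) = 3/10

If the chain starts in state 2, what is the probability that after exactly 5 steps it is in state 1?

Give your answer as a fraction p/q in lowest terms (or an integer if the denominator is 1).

Answer: 107549/320000

Derivation:
Computing P^5 by repeated multiplication:
P^1 =
  1: [1/4, 13/20, 1/10]
  2: [1/2, 1/4, 1/4]
  3: [1/10, 3/5, 3/10]
P^2 =
  1: [159/400, 77/200, 87/400]
  2: [11/40, 43/80, 3/16]
  3: [71/200, 79/200, 1/4]
P^3 =
  1: [2509/8000, 3881/8000, 161/800]
  2: [57/160, 681/1600, 349/1600]
  3: [249/800, 959/2000, 837/4000]
P^4 =
  1: [2183/6400, 35671/80000, 34083/160000]
  2: [5179/16000, 15003/32000, 6639/32000]
  3: [27079/80000, 35819/80000, 8551/40000]
P^5 =
  1: [1054461/3200000, 1475181/3200000, 335179/1600000]
  2: [107549/320000, 289337/640000, 27113/128000]
  3: [527789/1600000, 368173/800000, 67173/320000]

(P^5)[2 -> 1] = 107549/320000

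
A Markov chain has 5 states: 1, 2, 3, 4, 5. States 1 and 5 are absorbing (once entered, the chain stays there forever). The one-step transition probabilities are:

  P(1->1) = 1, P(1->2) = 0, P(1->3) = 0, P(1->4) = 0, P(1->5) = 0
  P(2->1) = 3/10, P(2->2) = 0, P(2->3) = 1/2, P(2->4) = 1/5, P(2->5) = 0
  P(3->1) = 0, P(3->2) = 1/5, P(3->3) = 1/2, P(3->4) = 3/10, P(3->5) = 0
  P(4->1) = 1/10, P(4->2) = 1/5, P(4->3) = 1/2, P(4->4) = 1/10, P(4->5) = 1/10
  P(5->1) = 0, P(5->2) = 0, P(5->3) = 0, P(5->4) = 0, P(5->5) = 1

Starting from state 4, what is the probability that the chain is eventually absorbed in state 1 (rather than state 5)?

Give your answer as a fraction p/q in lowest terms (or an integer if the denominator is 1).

Let a_i = P(absorbed in 1 | start in state i).
Boundary conditions: a_1 = 1, a_5 = 0.
For each transient state i, a_i = sum_j P(i->j) * a_j:
  a_2 = 3/10*a_1 + 0*a_2 + 1/2*a_3 + 1/5*a_4 + 0*a_5
  a_3 = 0*a_1 + 1/5*a_2 + 1/2*a_3 + 3/10*a_4 + 0*a_5
  a_4 = 1/10*a_1 + 1/5*a_2 + 1/2*a_3 + 1/10*a_4 + 1/10*a_5

Substituting a_1 = 1 and a_5 = 0, rearrange to (I - Q) a = r where r[i] = P(i -> 1):
  [1, -1/2, -1/5] . (a_2, a_3, a_4) = 3/10
  [-1/5, 1/2, -3/10] . (a_2, a_3, a_4) = 0
  [-1/5, -1/2, 9/10] . (a_2, a_3, a_4) = 1/10

Solving yields:
  a_2 = 23/28
  a_3 = 53/70
  a_4 = 5/7

Starting state is 4, so the absorption probability is a_4 = 5/7.

Answer: 5/7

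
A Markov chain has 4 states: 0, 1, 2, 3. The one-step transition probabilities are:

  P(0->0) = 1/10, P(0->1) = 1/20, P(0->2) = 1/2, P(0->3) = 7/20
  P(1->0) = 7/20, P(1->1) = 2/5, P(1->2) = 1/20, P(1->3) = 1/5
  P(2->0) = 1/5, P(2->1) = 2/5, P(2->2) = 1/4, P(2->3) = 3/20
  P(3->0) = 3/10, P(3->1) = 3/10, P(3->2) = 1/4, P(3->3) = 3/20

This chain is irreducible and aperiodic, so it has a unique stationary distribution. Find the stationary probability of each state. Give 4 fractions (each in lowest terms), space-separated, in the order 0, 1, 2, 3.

Answer: 1103/4571 1345/4571 2299/9142 1947/9142

Derivation:
The stationary distribution satisfies pi = pi * P, i.e.:
  pi_0 = 1/10*pi_0 + 7/20*pi_1 + 1/5*pi_2 + 3/10*pi_3
  pi_1 = 1/20*pi_0 + 2/5*pi_1 + 2/5*pi_2 + 3/10*pi_3
  pi_2 = 1/2*pi_0 + 1/20*pi_1 + 1/4*pi_2 + 1/4*pi_3
  pi_3 = 7/20*pi_0 + 1/5*pi_1 + 3/20*pi_2 + 3/20*pi_3
with normalization: pi_0 + pi_1 + pi_2 + pi_3 = 1.

Using the first 3 balance equations plus normalization, the linear system A*pi = b is:
  [-9/10, 7/20, 1/5, 3/10] . pi = 0
  [1/20, -3/5, 2/5, 3/10] . pi = 0
  [1/2, 1/20, -3/4, 1/4] . pi = 0
  [1, 1, 1, 1] . pi = 1

Solving yields:
  pi_0 = 1103/4571
  pi_1 = 1345/4571
  pi_2 = 2299/9142
  pi_3 = 1947/9142

Verification (pi * P):
  1103/4571*1/10 + 1345/4571*7/20 + 2299/9142*1/5 + 1947/9142*3/10 = 1103/4571 = pi_0  (ok)
  1103/4571*1/20 + 1345/4571*2/5 + 2299/9142*2/5 + 1947/9142*3/10 = 1345/4571 = pi_1  (ok)
  1103/4571*1/2 + 1345/4571*1/20 + 2299/9142*1/4 + 1947/9142*1/4 = 2299/9142 = pi_2  (ok)
  1103/4571*7/20 + 1345/4571*1/5 + 2299/9142*3/20 + 1947/9142*3/20 = 1947/9142 = pi_3  (ok)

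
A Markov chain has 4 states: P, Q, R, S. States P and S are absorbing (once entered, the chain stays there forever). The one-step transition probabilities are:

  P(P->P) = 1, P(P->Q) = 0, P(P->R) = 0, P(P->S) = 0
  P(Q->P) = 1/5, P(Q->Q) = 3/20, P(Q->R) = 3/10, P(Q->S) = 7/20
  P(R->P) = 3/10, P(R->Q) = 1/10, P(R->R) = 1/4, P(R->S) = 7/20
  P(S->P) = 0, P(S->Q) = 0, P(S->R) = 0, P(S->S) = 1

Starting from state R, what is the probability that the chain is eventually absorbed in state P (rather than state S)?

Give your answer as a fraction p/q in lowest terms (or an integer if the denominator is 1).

Let a_i = P(absorbed in P | start in state i).
Boundary conditions: a_P = 1, a_S = 0.
For each transient state i, a_i = sum_j P(i->j) * a_j:
  a_Q = 1/5*a_P + 3/20*a_Q + 3/10*a_R + 7/20*a_S
  a_R = 3/10*a_P + 1/10*a_Q + 1/4*a_R + 7/20*a_S

Substituting a_P = 1 and a_S = 0, rearrange to (I - Q) a = r where r[i] = P(i -> P):
  [17/20, -3/10] . (a_Q, a_R) = 1/5
  [-1/10, 3/4] . (a_Q, a_R) = 3/10

Solving yields:
  a_Q = 32/81
  a_R = 110/243

Starting state is R, so the absorption probability is a_R = 110/243.

Answer: 110/243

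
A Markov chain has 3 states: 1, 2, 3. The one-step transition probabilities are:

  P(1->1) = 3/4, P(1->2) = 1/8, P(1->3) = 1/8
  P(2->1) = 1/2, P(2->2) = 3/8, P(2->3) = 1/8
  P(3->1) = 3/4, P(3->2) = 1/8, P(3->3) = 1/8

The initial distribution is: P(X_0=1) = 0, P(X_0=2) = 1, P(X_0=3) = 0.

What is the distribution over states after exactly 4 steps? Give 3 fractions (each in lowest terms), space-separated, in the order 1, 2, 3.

Answer: 361/512 87/512 1/8

Derivation:
Propagating the distribution step by step (d_{t+1} = d_t * P):
d_0 = (1=0, 2=1, 3=0)
  d_1[1] = 0*3/4 + 1*1/2 + 0*3/4 = 1/2
  d_1[2] = 0*1/8 + 1*3/8 + 0*1/8 = 3/8
  d_1[3] = 0*1/8 + 1*1/8 + 0*1/8 = 1/8
d_1 = (1=1/2, 2=3/8, 3=1/8)
  d_2[1] = 1/2*3/4 + 3/8*1/2 + 1/8*3/4 = 21/32
  d_2[2] = 1/2*1/8 + 3/8*3/8 + 1/8*1/8 = 7/32
  d_2[3] = 1/2*1/8 + 3/8*1/8 + 1/8*1/8 = 1/8
d_2 = (1=21/32, 2=7/32, 3=1/8)
  d_3[1] = 21/32*3/4 + 7/32*1/2 + 1/8*3/4 = 89/128
  d_3[2] = 21/32*1/8 + 7/32*3/8 + 1/8*1/8 = 23/128
  d_3[3] = 21/32*1/8 + 7/32*1/8 + 1/8*1/8 = 1/8
d_3 = (1=89/128, 2=23/128, 3=1/8)
  d_4[1] = 89/128*3/4 + 23/128*1/2 + 1/8*3/4 = 361/512
  d_4[2] = 89/128*1/8 + 23/128*3/8 + 1/8*1/8 = 87/512
  d_4[3] = 89/128*1/8 + 23/128*1/8 + 1/8*1/8 = 1/8
d_4 = (1=361/512, 2=87/512, 3=1/8)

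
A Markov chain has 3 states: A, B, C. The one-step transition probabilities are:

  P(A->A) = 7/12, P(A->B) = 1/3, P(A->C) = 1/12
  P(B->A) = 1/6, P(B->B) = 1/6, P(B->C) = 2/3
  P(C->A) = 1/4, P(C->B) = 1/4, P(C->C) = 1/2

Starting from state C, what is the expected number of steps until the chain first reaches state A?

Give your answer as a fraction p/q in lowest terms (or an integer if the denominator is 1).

Let h_i = expected steps to first reach A from state i.
Boundary: h_A = 0.
First-step equations for the other states:
  h_B = 1 + 1/6*h_A + 1/6*h_B + 2/3*h_C
  h_C = 1 + 1/4*h_A + 1/4*h_B + 1/2*h_C

Substituting h_A = 0 and rearranging gives the linear system (I - Q) h = 1:
  [5/6, -2/3] . (h_B, h_C) = 1
  [-1/4, 1/2] . (h_B, h_C) = 1

Solving yields:
  h_B = 14/3
  h_C = 13/3

Starting state is C, so the expected hitting time is h_C = 13/3.

Answer: 13/3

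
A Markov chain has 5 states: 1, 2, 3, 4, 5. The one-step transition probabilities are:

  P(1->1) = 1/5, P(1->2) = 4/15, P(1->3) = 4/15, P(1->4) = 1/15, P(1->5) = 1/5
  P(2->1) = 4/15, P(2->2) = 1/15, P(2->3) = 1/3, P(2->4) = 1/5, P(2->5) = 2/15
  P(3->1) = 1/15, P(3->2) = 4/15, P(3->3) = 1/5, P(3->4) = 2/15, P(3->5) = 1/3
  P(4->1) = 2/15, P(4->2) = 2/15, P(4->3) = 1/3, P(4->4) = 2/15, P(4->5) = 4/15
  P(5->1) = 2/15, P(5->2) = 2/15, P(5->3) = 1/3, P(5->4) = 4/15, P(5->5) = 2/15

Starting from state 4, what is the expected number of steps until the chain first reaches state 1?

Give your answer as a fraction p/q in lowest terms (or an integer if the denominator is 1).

Let h_i = expected steps to first reach 1 from state i.
Boundary: h_1 = 0.
First-step equations for the other states:
  h_2 = 1 + 4/15*h_1 + 1/15*h_2 + 1/3*h_3 + 1/5*h_4 + 2/15*h_5
  h_3 = 1 + 1/15*h_1 + 4/15*h_2 + 1/5*h_3 + 2/15*h_4 + 1/3*h_5
  h_4 = 1 + 2/15*h_1 + 2/15*h_2 + 1/3*h_3 + 2/15*h_4 + 4/15*h_5
  h_5 = 1 + 2/15*h_1 + 2/15*h_2 + 1/3*h_3 + 4/15*h_4 + 2/15*h_5

Substituting h_1 = 0 and rearranging gives the linear system (I - Q) h = 1:
  [14/15, -1/3, -1/5, -2/15] . (h_2, h_3, h_4, h_5) = 1
  [-4/15, 4/5, -2/15, -1/3] . (h_2, h_3, h_4, h_5) = 1
  [-2/15, -1/3, 13/15, -4/15] . (h_2, h_3, h_4, h_5) = 1
  [-2/15, -1/3, -4/15, 13/15] . (h_2, h_3, h_4, h_5) = 1

Solving yields:
  h_2 = 595/92
  h_3 = 355/46
  h_4 = 170/23
  h_5 = 170/23

Starting state is 4, so the expected hitting time is h_4 = 170/23.

Answer: 170/23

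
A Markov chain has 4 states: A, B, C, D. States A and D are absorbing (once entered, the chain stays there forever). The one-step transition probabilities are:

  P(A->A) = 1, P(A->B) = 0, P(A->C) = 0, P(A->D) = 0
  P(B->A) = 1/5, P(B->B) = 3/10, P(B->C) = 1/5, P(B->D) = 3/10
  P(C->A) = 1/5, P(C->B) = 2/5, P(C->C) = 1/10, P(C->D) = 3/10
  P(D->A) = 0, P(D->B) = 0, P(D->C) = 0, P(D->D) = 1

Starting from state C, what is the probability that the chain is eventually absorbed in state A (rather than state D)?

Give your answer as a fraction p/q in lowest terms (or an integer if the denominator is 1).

Answer: 2/5

Derivation:
Let a_i = P(absorbed in A | start in state i).
Boundary conditions: a_A = 1, a_D = 0.
For each transient state i, a_i = sum_j P(i->j) * a_j:
  a_B = 1/5*a_A + 3/10*a_B + 1/5*a_C + 3/10*a_D
  a_C = 1/5*a_A + 2/5*a_B + 1/10*a_C + 3/10*a_D

Substituting a_A = 1 and a_D = 0, rearrange to (I - Q) a = r where r[i] = P(i -> A):
  [7/10, -1/5] . (a_B, a_C) = 1/5
  [-2/5, 9/10] . (a_B, a_C) = 1/5

Solving yields:
  a_B = 2/5
  a_C = 2/5

Starting state is C, so the absorption probability is a_C = 2/5.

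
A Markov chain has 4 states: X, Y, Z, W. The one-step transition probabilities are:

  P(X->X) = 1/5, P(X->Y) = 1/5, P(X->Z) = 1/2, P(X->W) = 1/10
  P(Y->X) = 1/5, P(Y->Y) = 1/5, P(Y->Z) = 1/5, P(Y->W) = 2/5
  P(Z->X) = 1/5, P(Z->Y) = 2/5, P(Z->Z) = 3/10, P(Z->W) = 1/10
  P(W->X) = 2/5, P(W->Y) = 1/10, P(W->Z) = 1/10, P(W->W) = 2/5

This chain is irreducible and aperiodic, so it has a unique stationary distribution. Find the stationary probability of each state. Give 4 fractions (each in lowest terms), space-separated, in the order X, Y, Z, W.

Answer: 39/157 109/471 131/471 38/157

Derivation:
The stationary distribution satisfies pi = pi * P, i.e.:
  pi_X = 1/5*pi_X + 1/5*pi_Y + 1/5*pi_Z + 2/5*pi_W
  pi_Y = 1/5*pi_X + 1/5*pi_Y + 2/5*pi_Z + 1/10*pi_W
  pi_Z = 1/2*pi_X + 1/5*pi_Y + 3/10*pi_Z + 1/10*pi_W
  pi_W = 1/10*pi_X + 2/5*pi_Y + 1/10*pi_Z + 2/5*pi_W
with normalization: pi_X + pi_Y + pi_Z + pi_W = 1.

Using the first 3 balance equations plus normalization, the linear system A*pi = b is:
  [-4/5, 1/5, 1/5, 2/5] . pi = 0
  [1/5, -4/5, 2/5, 1/10] . pi = 0
  [1/2, 1/5, -7/10, 1/10] . pi = 0
  [1, 1, 1, 1] . pi = 1

Solving yields:
  pi_X = 39/157
  pi_Y = 109/471
  pi_Z = 131/471
  pi_W = 38/157

Verification (pi * P):
  39/157*1/5 + 109/471*1/5 + 131/471*1/5 + 38/157*2/5 = 39/157 = pi_X  (ok)
  39/157*1/5 + 109/471*1/5 + 131/471*2/5 + 38/157*1/10 = 109/471 = pi_Y  (ok)
  39/157*1/2 + 109/471*1/5 + 131/471*3/10 + 38/157*1/10 = 131/471 = pi_Z  (ok)
  39/157*1/10 + 109/471*2/5 + 131/471*1/10 + 38/157*2/5 = 38/157 = pi_W  (ok)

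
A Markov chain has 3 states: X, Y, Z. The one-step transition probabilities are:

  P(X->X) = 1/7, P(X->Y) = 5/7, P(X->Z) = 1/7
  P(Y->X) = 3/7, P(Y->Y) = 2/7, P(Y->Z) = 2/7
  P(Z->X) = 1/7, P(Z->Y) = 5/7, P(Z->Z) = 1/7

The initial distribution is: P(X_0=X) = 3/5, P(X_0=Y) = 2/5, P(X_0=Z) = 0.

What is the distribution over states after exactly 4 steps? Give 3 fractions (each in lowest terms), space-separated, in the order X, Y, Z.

Answer: 3457/12005 5962/12005 2586/12005

Derivation:
Propagating the distribution step by step (d_{t+1} = d_t * P):
d_0 = (X=3/5, Y=2/5, Z=0)
  d_1[X] = 3/5*1/7 + 2/5*3/7 + 0*1/7 = 9/35
  d_1[Y] = 3/5*5/7 + 2/5*2/7 + 0*5/7 = 19/35
  d_1[Z] = 3/5*1/7 + 2/5*2/7 + 0*1/7 = 1/5
d_1 = (X=9/35, Y=19/35, Z=1/5)
  d_2[X] = 9/35*1/7 + 19/35*3/7 + 1/5*1/7 = 73/245
  d_2[Y] = 9/35*5/7 + 19/35*2/7 + 1/5*5/7 = 118/245
  d_2[Z] = 9/35*1/7 + 19/35*2/7 + 1/5*1/7 = 54/245
d_2 = (X=73/245, Y=118/245, Z=54/245)
  d_3[X] = 73/245*1/7 + 118/245*3/7 + 54/245*1/7 = 481/1715
  d_3[Y] = 73/245*5/7 + 118/245*2/7 + 54/245*5/7 = 871/1715
  d_3[Z] = 73/245*1/7 + 118/245*2/7 + 54/245*1/7 = 363/1715
d_3 = (X=481/1715, Y=871/1715, Z=363/1715)
  d_4[X] = 481/1715*1/7 + 871/1715*3/7 + 363/1715*1/7 = 3457/12005
  d_4[Y] = 481/1715*5/7 + 871/1715*2/7 + 363/1715*5/7 = 5962/12005
  d_4[Z] = 481/1715*1/7 + 871/1715*2/7 + 363/1715*1/7 = 2586/12005
d_4 = (X=3457/12005, Y=5962/12005, Z=2586/12005)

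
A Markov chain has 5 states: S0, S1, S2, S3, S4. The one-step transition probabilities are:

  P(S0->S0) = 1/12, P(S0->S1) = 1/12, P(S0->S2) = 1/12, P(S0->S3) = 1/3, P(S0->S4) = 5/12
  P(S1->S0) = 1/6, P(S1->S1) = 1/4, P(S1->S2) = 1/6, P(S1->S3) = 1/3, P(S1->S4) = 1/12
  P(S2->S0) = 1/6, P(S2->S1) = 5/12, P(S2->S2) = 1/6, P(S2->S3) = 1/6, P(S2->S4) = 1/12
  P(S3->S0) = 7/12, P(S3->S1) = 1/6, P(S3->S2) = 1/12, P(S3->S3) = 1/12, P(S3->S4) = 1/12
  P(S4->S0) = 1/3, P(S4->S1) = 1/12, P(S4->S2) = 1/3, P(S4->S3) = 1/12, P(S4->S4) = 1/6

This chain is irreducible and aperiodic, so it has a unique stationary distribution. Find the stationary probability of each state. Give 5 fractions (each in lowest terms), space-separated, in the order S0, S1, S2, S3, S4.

Answer: 541/2060 759/4120 653/4120 429/2060 96/515

Derivation:
The stationary distribution satisfies pi = pi * P, i.e.:
  pi_S0 = 1/12*pi_S0 + 1/6*pi_S1 + 1/6*pi_S2 + 7/12*pi_S3 + 1/3*pi_S4
  pi_S1 = 1/12*pi_S0 + 1/4*pi_S1 + 5/12*pi_S2 + 1/6*pi_S3 + 1/12*pi_S4
  pi_S2 = 1/12*pi_S0 + 1/6*pi_S1 + 1/6*pi_S2 + 1/12*pi_S3 + 1/3*pi_S4
  pi_S3 = 1/3*pi_S0 + 1/3*pi_S1 + 1/6*pi_S2 + 1/12*pi_S3 + 1/12*pi_S4
  pi_S4 = 5/12*pi_S0 + 1/12*pi_S1 + 1/12*pi_S2 + 1/12*pi_S3 + 1/6*pi_S4
with normalization: pi_S0 + pi_S1 + pi_S2 + pi_S3 + pi_S4 = 1.

Using the first 4 balance equations plus normalization, the linear system A*pi = b is:
  [-11/12, 1/6, 1/6, 7/12, 1/3] . pi = 0
  [1/12, -3/4, 5/12, 1/6, 1/12] . pi = 0
  [1/12, 1/6, -5/6, 1/12, 1/3] . pi = 0
  [1/3, 1/3, 1/6, -11/12, 1/12] . pi = 0
  [1, 1, 1, 1, 1] . pi = 1

Solving yields:
  pi_S0 = 541/2060
  pi_S1 = 759/4120
  pi_S2 = 653/4120
  pi_S3 = 429/2060
  pi_S4 = 96/515

Verification (pi * P):
  541/2060*1/12 + 759/4120*1/6 + 653/4120*1/6 + 429/2060*7/12 + 96/515*1/3 = 541/2060 = pi_S0  (ok)
  541/2060*1/12 + 759/4120*1/4 + 653/4120*5/12 + 429/2060*1/6 + 96/515*1/12 = 759/4120 = pi_S1  (ok)
  541/2060*1/12 + 759/4120*1/6 + 653/4120*1/6 + 429/2060*1/12 + 96/515*1/3 = 653/4120 = pi_S2  (ok)
  541/2060*1/3 + 759/4120*1/3 + 653/4120*1/6 + 429/2060*1/12 + 96/515*1/12 = 429/2060 = pi_S3  (ok)
  541/2060*5/12 + 759/4120*1/12 + 653/4120*1/12 + 429/2060*1/12 + 96/515*1/6 = 96/515 = pi_S4  (ok)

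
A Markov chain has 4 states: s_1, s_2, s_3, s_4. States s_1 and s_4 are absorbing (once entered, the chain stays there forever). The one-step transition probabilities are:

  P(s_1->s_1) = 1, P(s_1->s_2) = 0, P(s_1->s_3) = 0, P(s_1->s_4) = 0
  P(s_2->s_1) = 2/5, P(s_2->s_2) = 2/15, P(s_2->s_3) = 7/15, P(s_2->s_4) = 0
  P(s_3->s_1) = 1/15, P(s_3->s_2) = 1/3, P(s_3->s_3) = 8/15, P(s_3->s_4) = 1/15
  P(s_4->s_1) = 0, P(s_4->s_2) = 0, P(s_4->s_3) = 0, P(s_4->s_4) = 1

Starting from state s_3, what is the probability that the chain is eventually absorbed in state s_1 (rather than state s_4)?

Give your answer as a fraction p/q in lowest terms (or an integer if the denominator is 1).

Let a_i = P(absorbed in s_1 | start in state i).
Boundary conditions: a_s_1 = 1, a_s_4 = 0.
For each transient state i, a_i = sum_j P(i->j) * a_j:
  a_s_2 = 2/5*a_s_1 + 2/15*a_s_2 + 7/15*a_s_3 + 0*a_s_4
  a_s_3 = 1/15*a_s_1 + 1/3*a_s_2 + 8/15*a_s_3 + 1/15*a_s_4

Substituting a_s_1 = 1 and a_s_4 = 0, rearrange to (I - Q) a = r where r[i] = P(i -> s_1):
  [13/15, -7/15] . (a_s_2, a_s_3) = 2/5
  [-1/3, 7/15] . (a_s_2, a_s_3) = 1/15

Solving yields:
  a_s_2 = 7/8
  a_s_3 = 43/56

Starting state is s_3, so the absorption probability is a_s_3 = 43/56.

Answer: 43/56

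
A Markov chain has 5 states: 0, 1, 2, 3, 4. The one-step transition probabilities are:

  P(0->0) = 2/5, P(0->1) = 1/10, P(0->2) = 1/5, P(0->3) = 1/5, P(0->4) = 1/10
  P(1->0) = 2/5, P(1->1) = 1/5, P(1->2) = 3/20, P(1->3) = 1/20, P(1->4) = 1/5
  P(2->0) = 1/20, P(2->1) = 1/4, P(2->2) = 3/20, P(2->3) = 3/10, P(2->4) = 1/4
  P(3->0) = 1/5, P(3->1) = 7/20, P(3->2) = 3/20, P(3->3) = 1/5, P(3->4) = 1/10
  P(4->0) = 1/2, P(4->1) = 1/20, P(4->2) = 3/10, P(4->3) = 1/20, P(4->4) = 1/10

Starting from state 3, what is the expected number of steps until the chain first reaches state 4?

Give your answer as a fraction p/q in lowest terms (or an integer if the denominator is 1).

Let h_i = expected steps to first reach 4 from state i.
Boundary: h_4 = 0.
First-step equations for the other states:
  h_0 = 1 + 2/5*h_0 + 1/10*h_1 + 1/5*h_2 + 1/5*h_3 + 1/10*h_4
  h_1 = 1 + 2/5*h_0 + 1/5*h_1 + 3/20*h_2 + 1/20*h_3 + 1/5*h_4
  h_2 = 1 + 1/20*h_0 + 1/4*h_1 + 3/20*h_2 + 3/10*h_3 + 1/4*h_4
  h_3 = 1 + 1/5*h_0 + 7/20*h_1 + 3/20*h_2 + 1/5*h_3 + 1/10*h_4

Substituting h_4 = 0 and rearranging gives the linear system (I - Q) h = 1:
  [3/5, -1/10, -1/5, -1/5] . (h_0, h_1, h_2, h_3) = 1
  [-2/5, 4/5, -3/20, -1/20] . (h_0, h_1, h_2, h_3) = 1
  [-1/20, -1/4, 17/20, -3/10] . (h_0, h_1, h_2, h_3) = 1
  [-1/5, -7/20, -3/20, 4/5] . (h_0, h_1, h_2, h_3) = 1

Solving yields:
  h_0 = 15944/2313
  h_1 = 4786/771
  h_2 = 13414/2313
  h_3 = 15674/2313

Starting state is 3, so the expected hitting time is h_3 = 15674/2313.

Answer: 15674/2313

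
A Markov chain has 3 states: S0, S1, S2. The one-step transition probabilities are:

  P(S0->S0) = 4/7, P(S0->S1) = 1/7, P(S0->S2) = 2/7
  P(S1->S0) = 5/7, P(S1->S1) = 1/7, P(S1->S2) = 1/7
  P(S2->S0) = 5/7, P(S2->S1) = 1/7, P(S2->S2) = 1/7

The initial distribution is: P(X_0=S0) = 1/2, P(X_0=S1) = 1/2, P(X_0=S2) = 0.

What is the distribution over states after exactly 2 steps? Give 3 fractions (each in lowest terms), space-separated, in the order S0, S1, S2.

Answer: 61/98 1/7 23/98

Derivation:
Propagating the distribution step by step (d_{t+1} = d_t * P):
d_0 = (S0=1/2, S1=1/2, S2=0)
  d_1[S0] = 1/2*4/7 + 1/2*5/7 + 0*5/7 = 9/14
  d_1[S1] = 1/2*1/7 + 1/2*1/7 + 0*1/7 = 1/7
  d_1[S2] = 1/2*2/7 + 1/2*1/7 + 0*1/7 = 3/14
d_1 = (S0=9/14, S1=1/7, S2=3/14)
  d_2[S0] = 9/14*4/7 + 1/7*5/7 + 3/14*5/7 = 61/98
  d_2[S1] = 9/14*1/7 + 1/7*1/7 + 3/14*1/7 = 1/7
  d_2[S2] = 9/14*2/7 + 1/7*1/7 + 3/14*1/7 = 23/98
d_2 = (S0=61/98, S1=1/7, S2=23/98)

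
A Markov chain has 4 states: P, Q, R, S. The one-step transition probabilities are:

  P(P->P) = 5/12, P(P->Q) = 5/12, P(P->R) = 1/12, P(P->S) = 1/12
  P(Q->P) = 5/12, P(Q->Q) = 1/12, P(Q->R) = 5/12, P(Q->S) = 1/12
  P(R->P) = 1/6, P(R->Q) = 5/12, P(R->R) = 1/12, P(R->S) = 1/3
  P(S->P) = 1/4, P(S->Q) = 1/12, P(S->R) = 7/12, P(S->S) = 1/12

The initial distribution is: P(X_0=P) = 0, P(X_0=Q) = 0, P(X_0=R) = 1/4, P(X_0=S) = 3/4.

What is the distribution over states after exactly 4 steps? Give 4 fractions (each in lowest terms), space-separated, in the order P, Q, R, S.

Propagating the distribution step by step (d_{t+1} = d_t * P):
d_0 = (P=0, Q=0, R=1/4, S=3/4)
  d_1[P] = 0*5/12 + 0*5/12 + 1/4*1/6 + 3/4*1/4 = 11/48
  d_1[Q] = 0*5/12 + 0*1/12 + 1/4*5/12 + 3/4*1/12 = 1/6
  d_1[R] = 0*1/12 + 0*5/12 + 1/4*1/12 + 3/4*7/12 = 11/24
  d_1[S] = 0*1/12 + 0*1/12 + 1/4*1/3 + 3/4*1/12 = 7/48
d_1 = (P=11/48, Q=1/6, R=11/24, S=7/48)
  d_2[P] = 11/48*5/12 + 1/6*5/12 + 11/24*1/6 + 7/48*1/4 = 5/18
  d_2[Q] = 11/48*5/12 + 1/6*1/12 + 11/24*5/12 + 7/48*1/12 = 5/16
  d_2[R] = 11/48*1/12 + 1/6*5/12 + 11/24*1/12 + 7/48*7/12 = 61/288
  d_2[S] = 11/48*1/12 + 1/6*1/12 + 11/24*1/3 + 7/48*1/12 = 19/96
d_2 = (P=5/18, Q=5/16, R=61/288, S=19/96)
  d_3[P] = 5/18*5/12 + 5/16*5/12 + 61/288*1/6 + 19/96*1/4 = 127/384
  d_3[Q] = 5/18*5/12 + 5/16*1/12 + 61/288*5/12 + 19/96*1/12 = 71/288
  d_3[R] = 5/18*1/12 + 5/16*5/12 + 61/288*1/12 + 19/96*7/12 = 55/192
  d_3[S] = 5/18*1/12 + 5/16*1/12 + 61/288*1/3 + 19/96*1/12 = 157/1152
d_3 = (P=127/384, Q=71/288, R=55/192, S=157/1152)
  d_4[P] = 127/384*5/12 + 71/288*5/12 + 55/192*1/6 + 157/1152*1/4 = 557/1728
  d_4[Q] = 127/384*5/12 + 71/288*1/12 + 55/192*5/12 + 157/1152*1/12 = 37/128
  d_4[R] = 127/384*1/12 + 71/288*5/12 + 55/192*1/12 + 157/1152*7/12 = 1615/6912
  d_4[S] = 127/384*1/12 + 71/288*1/12 + 55/192*1/3 + 157/1152*1/12 = 119/768
d_4 = (P=557/1728, Q=37/128, R=1615/6912, S=119/768)

Answer: 557/1728 37/128 1615/6912 119/768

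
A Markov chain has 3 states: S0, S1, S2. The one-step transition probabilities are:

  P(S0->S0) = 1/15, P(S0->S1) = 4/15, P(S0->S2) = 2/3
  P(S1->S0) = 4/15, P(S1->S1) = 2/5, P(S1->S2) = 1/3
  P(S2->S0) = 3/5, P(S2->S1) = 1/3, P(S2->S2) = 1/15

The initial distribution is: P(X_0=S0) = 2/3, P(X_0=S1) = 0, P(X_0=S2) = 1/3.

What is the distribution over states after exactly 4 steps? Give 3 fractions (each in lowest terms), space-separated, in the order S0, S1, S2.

Answer: 50983/151875 17017/50625 49841/151875

Derivation:
Propagating the distribution step by step (d_{t+1} = d_t * P):
d_0 = (S0=2/3, S1=0, S2=1/3)
  d_1[S0] = 2/3*1/15 + 0*4/15 + 1/3*3/5 = 11/45
  d_1[S1] = 2/3*4/15 + 0*2/5 + 1/3*1/3 = 13/45
  d_1[S2] = 2/3*2/3 + 0*1/3 + 1/3*1/15 = 7/15
d_1 = (S0=11/45, S1=13/45, S2=7/15)
  d_2[S0] = 11/45*1/15 + 13/45*4/15 + 7/15*3/5 = 28/75
  d_2[S1] = 11/45*4/15 + 13/45*2/5 + 7/15*1/3 = 227/675
  d_2[S2] = 11/45*2/3 + 13/45*1/3 + 7/15*1/15 = 196/675
d_2 = (S0=28/75, S1=227/675, S2=196/675)
  d_3[S0] = 28/75*1/15 + 227/675*4/15 + 196/675*3/5 = 2924/10125
  d_3[S1] = 28/75*4/15 + 227/675*2/5 + 196/675*1/3 = 134/405
  d_3[S2] = 28/75*2/3 + 227/675*1/3 + 196/675*1/15 = 3851/10125
d_3 = (S0=2924/10125, S1=134/405, S2=3851/10125)
  d_4[S0] = 2924/10125*1/15 + 134/405*4/15 + 3851/10125*3/5 = 50983/151875
  d_4[S1] = 2924/10125*4/15 + 134/405*2/5 + 3851/10125*1/3 = 17017/50625
  d_4[S2] = 2924/10125*2/3 + 134/405*1/3 + 3851/10125*1/15 = 49841/151875
d_4 = (S0=50983/151875, S1=17017/50625, S2=49841/151875)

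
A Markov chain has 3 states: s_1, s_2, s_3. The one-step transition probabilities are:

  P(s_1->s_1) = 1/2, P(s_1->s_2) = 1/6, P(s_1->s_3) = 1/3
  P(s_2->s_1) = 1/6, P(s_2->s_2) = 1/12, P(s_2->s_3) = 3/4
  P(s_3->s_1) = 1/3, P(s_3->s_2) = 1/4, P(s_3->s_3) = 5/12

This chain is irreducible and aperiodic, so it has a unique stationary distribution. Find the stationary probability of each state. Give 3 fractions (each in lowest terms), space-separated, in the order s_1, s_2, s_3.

The stationary distribution satisfies pi = pi * P, i.e.:
  pi_s_1 = 1/2*pi_s_1 + 1/6*pi_s_2 + 1/3*pi_s_3
  pi_s_2 = 1/6*pi_s_1 + 1/12*pi_s_2 + 1/4*pi_s_3
  pi_s_3 = 1/3*pi_s_1 + 3/4*pi_s_2 + 5/12*pi_s_3
with normalization: pi_s_1 + pi_s_2 + pi_s_3 = 1.

Using the first 2 balance equations plus normalization, the linear system A*pi = b is:
  [-1/2, 1/6, 1/3] . pi = 0
  [1/6, -11/12, 1/4] . pi = 0
  [1, 1, 1] . pi = 1

Solving yields:
  pi_s_1 = 25/69
  pi_s_2 = 13/69
  pi_s_3 = 31/69

Verification (pi * P):
  25/69*1/2 + 13/69*1/6 + 31/69*1/3 = 25/69 = pi_s_1  (ok)
  25/69*1/6 + 13/69*1/12 + 31/69*1/4 = 13/69 = pi_s_2  (ok)
  25/69*1/3 + 13/69*3/4 + 31/69*5/12 = 31/69 = pi_s_3  (ok)

Answer: 25/69 13/69 31/69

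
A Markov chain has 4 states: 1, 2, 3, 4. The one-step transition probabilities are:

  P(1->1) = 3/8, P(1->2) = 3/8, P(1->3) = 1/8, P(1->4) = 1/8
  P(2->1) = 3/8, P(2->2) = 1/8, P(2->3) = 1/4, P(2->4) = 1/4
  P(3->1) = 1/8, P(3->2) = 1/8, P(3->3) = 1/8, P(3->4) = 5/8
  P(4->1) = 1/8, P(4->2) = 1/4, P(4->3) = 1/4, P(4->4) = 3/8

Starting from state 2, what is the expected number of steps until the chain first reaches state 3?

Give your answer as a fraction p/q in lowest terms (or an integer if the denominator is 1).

Answer: 432/91

Derivation:
Let h_i = expected steps to first reach 3 from state i.
Boundary: h_3 = 0.
First-step equations for the other states:
  h_1 = 1 + 3/8*h_1 + 3/8*h_2 + 1/8*h_3 + 1/8*h_4
  h_2 = 1 + 3/8*h_1 + 1/8*h_2 + 1/4*h_3 + 1/4*h_4
  h_4 = 1 + 1/8*h_1 + 1/4*h_2 + 1/4*h_3 + 3/8*h_4

Substituting h_3 = 0 and rearranging gives the linear system (I - Q) h = 1:
  [5/8, -3/8, -1/8] . (h_1, h_2, h_4) = 1
  [-3/8, 7/8, -1/4] . (h_1, h_2, h_4) = 1
  [-1/8, -1/4, 5/8] . (h_1, h_2, h_4) = 1

Solving yields:
  h_1 = 488/91
  h_2 = 432/91
  h_4 = 32/7

Starting state is 2, so the expected hitting time is h_2 = 432/91.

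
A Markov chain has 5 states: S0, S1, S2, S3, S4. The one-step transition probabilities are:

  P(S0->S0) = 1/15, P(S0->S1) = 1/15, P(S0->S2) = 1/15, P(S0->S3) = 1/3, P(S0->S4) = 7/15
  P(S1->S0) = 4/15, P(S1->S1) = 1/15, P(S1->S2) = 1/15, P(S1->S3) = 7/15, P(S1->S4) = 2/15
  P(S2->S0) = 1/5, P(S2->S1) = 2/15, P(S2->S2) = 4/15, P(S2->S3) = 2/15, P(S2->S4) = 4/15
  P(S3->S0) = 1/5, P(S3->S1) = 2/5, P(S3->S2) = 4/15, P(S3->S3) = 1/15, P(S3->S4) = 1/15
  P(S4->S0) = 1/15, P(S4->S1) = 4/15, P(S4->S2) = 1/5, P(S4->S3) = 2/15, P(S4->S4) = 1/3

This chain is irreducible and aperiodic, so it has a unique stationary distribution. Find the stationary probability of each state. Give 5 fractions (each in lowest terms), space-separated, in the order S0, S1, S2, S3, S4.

The stationary distribution satisfies pi = pi * P, i.e.:
  pi_S0 = 1/15*pi_S0 + 4/15*pi_S1 + 1/5*pi_S2 + 1/5*pi_S3 + 1/15*pi_S4
  pi_S1 = 1/15*pi_S0 + 1/15*pi_S1 + 2/15*pi_S2 + 2/5*pi_S3 + 4/15*pi_S4
  pi_S2 = 1/15*pi_S0 + 1/15*pi_S1 + 4/15*pi_S2 + 4/15*pi_S3 + 1/5*pi_S4
  pi_S3 = 1/3*pi_S0 + 7/15*pi_S1 + 2/15*pi_S2 + 1/15*pi_S3 + 2/15*pi_S4
  pi_S4 = 7/15*pi_S0 + 2/15*pi_S1 + 4/15*pi_S2 + 1/15*pi_S3 + 1/3*pi_S4
with normalization: pi_S0 + pi_S1 + pi_S2 + pi_S3 + pi_S4 = 1.

Using the first 4 balance equations plus normalization, the linear system A*pi = b is:
  [-14/15, 4/15, 1/5, 1/5, 1/15] . pi = 0
  [1/15, -14/15, 2/15, 2/5, 4/15] . pi = 0
  [1/15, 1/15, -11/15, 4/15, 1/5] . pi = 0
  [1/3, 7/15, 2/15, -14/15, 2/15] . pi = 0
  [1, 1, 1, 1, 1] . pi = 1

Solving yields:
  pi_S0 = 4697/29459
  pi_S1 = 5891/29459
  pi_S2 = 10515/58918
  pi_S3 = 6404/29459
  pi_S4 = 14419/58918

Verification (pi * P):
  4697/29459*1/15 + 5891/29459*4/15 + 10515/58918*1/5 + 6404/29459*1/5 + 14419/58918*1/15 = 4697/29459 = pi_S0  (ok)
  4697/29459*1/15 + 5891/29459*1/15 + 10515/58918*2/15 + 6404/29459*2/5 + 14419/58918*4/15 = 5891/29459 = pi_S1  (ok)
  4697/29459*1/15 + 5891/29459*1/15 + 10515/58918*4/15 + 6404/29459*4/15 + 14419/58918*1/5 = 10515/58918 = pi_S2  (ok)
  4697/29459*1/3 + 5891/29459*7/15 + 10515/58918*2/15 + 6404/29459*1/15 + 14419/58918*2/15 = 6404/29459 = pi_S3  (ok)
  4697/29459*7/15 + 5891/29459*2/15 + 10515/58918*4/15 + 6404/29459*1/15 + 14419/58918*1/3 = 14419/58918 = pi_S4  (ok)

Answer: 4697/29459 5891/29459 10515/58918 6404/29459 14419/58918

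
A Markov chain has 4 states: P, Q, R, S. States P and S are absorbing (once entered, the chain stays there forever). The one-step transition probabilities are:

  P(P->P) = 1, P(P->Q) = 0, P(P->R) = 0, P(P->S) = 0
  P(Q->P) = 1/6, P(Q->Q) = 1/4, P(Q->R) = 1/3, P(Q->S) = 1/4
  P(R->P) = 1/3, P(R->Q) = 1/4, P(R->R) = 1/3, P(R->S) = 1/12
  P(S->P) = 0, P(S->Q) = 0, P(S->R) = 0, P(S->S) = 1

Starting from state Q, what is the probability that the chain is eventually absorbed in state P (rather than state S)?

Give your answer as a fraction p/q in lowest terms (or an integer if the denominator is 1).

Answer: 8/15

Derivation:
Let a_i = P(absorbed in P | start in state i).
Boundary conditions: a_P = 1, a_S = 0.
For each transient state i, a_i = sum_j P(i->j) * a_j:
  a_Q = 1/6*a_P + 1/4*a_Q + 1/3*a_R + 1/4*a_S
  a_R = 1/3*a_P + 1/4*a_Q + 1/3*a_R + 1/12*a_S

Substituting a_P = 1 and a_S = 0, rearrange to (I - Q) a = r where r[i] = P(i -> P):
  [3/4, -1/3] . (a_Q, a_R) = 1/6
  [-1/4, 2/3] . (a_Q, a_R) = 1/3

Solving yields:
  a_Q = 8/15
  a_R = 7/10

Starting state is Q, so the absorption probability is a_Q = 8/15.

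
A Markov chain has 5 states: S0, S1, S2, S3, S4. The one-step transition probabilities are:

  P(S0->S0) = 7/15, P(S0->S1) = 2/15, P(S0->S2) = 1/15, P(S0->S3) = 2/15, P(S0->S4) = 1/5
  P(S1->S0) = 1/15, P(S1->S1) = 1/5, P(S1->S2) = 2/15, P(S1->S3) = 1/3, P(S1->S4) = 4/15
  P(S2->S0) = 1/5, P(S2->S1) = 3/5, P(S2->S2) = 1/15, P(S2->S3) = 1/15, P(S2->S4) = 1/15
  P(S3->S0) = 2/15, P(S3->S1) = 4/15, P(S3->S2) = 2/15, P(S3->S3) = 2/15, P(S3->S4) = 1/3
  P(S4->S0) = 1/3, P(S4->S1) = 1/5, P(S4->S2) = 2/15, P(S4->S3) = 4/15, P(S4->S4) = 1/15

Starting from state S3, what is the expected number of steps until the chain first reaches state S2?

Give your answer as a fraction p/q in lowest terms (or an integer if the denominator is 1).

Answer: 9252/1081

Derivation:
Let h_i = expected steps to first reach S2 from state i.
Boundary: h_S2 = 0.
First-step equations for the other states:
  h_S0 = 1 + 7/15*h_S0 + 2/15*h_S1 + 1/15*h_S2 + 2/15*h_S3 + 1/5*h_S4
  h_S1 = 1 + 1/15*h_S0 + 1/5*h_S1 + 2/15*h_S2 + 1/3*h_S3 + 4/15*h_S4
  h_S3 = 1 + 2/15*h_S0 + 4/15*h_S1 + 2/15*h_S2 + 2/15*h_S3 + 1/3*h_S4
  h_S4 = 1 + 1/3*h_S0 + 1/5*h_S1 + 2/15*h_S2 + 4/15*h_S3 + 1/15*h_S4

Substituting h_S2 = 0 and rearranging gives the linear system (I - Q) h = 1:
  [8/15, -2/15, -2/15, -1/5] . (h_S0, h_S1, h_S3, h_S4) = 1
  [-1/15, 4/5, -1/3, -4/15] . (h_S0, h_S1, h_S3, h_S4) = 1
  [-2/15, -4/15, 13/15, -1/3] . (h_S0, h_S1, h_S3, h_S4) = 1
  [-1/3, -1/5, -4/15, 14/15] . (h_S0, h_S1, h_S3, h_S4) = 1

Solving yields:
  h_S0 = 10161/1081
  h_S1 = 9186/1081
  h_S3 = 9252/1081
  h_S4 = 9399/1081

Starting state is S3, so the expected hitting time is h_S3 = 9252/1081.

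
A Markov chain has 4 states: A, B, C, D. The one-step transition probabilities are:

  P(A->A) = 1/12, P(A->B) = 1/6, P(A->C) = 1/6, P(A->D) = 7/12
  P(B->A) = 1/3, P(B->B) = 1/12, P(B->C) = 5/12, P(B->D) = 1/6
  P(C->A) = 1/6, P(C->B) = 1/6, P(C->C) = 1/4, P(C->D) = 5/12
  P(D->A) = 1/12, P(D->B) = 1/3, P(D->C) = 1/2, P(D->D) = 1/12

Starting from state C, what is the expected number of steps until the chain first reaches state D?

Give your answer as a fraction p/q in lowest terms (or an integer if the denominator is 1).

Answer: 2028/827

Derivation:
Let h_i = expected steps to first reach D from state i.
Boundary: h_D = 0.
First-step equations for the other states:
  h_A = 1 + 1/12*h_A + 1/6*h_B + 1/6*h_C + 7/12*h_D
  h_B = 1 + 1/3*h_A + 1/12*h_B + 5/12*h_C + 1/6*h_D
  h_C = 1 + 1/6*h_A + 1/6*h_B + 1/4*h_C + 5/12*h_D

Substituting h_D = 0 and rearranging gives the linear system (I - Q) h = 1:
  [11/12, -1/6, -1/6] . (h_A, h_B, h_C) = 1
  [-1/3, 11/12, -5/12] . (h_A, h_B, h_C) = 1
  [-1/6, -1/6, 3/4] . (h_A, h_B, h_C) = 1

Solving yields:
  h_A = 1716/827
  h_B = 2448/827
  h_C = 2028/827

Starting state is C, so the expected hitting time is h_C = 2028/827.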